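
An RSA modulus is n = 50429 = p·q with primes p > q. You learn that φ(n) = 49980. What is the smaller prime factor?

φ(n) = (p−1)(q−1) = n − (p+q) + 1, so p + q = 50429 − 49980 + 1 = 450.
p and q are the roots of t² − 450t + 50429 = 0.
Discriminant: 450² − 4·50429 = 202500 − 201716 = 784; √784 = 28.
q = (450 − 28)/2 = 211, p = (450 + 28)/2 = 239.
Check: 211 · 239 = 50429.

211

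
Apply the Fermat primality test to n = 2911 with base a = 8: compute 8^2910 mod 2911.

8^1 ≡ 8 (mod 2911)
8^2 ≡ 8^2 = 64 ≡ 64 (mod 2911)
8^4 ≡ 64^2 = 4096 ≡ 1185 (mod 2911)
8^8 ≡ 1185^2 = 1404225 ≡ 1123 (mod 2911)
8^16 ≡ 1123^2 = 1261129 ≡ 666 (mod 2911)
8^32 ≡ 666^2 = 443556 ≡ 1084 (mod 2911)
8^64 ≡ 1084^2 = 1175056 ≡ 1923 (mod 2911)
8^128 ≡ 1923^2 = 3697929 ≡ 959 (mod 2911)
8^256 ≡ 959^2 = 919681 ≡ 2716 (mod 2911)
8^512 ≡ 2716^2 = 7376656 ≡ 182 (mod 2911)
8^1024 ≡ 182^2 = 33124 ≡ 1103 (mod 2911)
8^2048 ≡ 1103^2 = 1216609 ≡ 2722 (mod 2911)
2910 = 2048 + 512 + 256 + 64 + 16 + 8 + 4 + 2 in binary powers of 2.
So 8^2910 ≡ 2722 · 182 · 2716 · 1923 · 666 · 1123 · 1185 · 64 ≡ 2664 (mod 2911).
Since 2664 ≠ 1, base 8 is a Fermat witness: 2911 is composite.

2664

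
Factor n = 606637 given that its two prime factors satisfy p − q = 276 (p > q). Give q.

Since p = q + 276, we have 606637 = q(q + 276), so q² + 276q − 606637 = 0.
Discriminant: 276² + 4·606637 = 76176 + 2426548 = 2502724; √2502724 = 1582.
q = (−276 + 1582)/2 = 653, and p = q + 276 = 929.
Check: 653 · 929 = 606637.

653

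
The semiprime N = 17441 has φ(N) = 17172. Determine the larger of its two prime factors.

φ(n) = (p−1)(q−1) = n − (p+q) + 1, so p + q = 17441 − 17172 + 1 = 270.
p and q are the roots of t² − 270t + 17441 = 0.
Discriminant: 270² − 4·17441 = 72900 − 69764 = 3136; √3136 = 56.
q = (270 − 56)/2 = 107, p = (270 + 56)/2 = 163.
Check: 107 · 163 = 17441.

163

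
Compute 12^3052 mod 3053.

12^1 ≡ 12 (mod 3053)
12^2 ≡ 12^2 = 144 ≡ 144 (mod 3053)
12^4 ≡ 144^2 = 20736 ≡ 2418 (mod 3053)
12^8 ≡ 2418^2 = 5846724 ≡ 229 (mod 3053)
12^16 ≡ 229^2 = 52441 ≡ 540 (mod 3053)
12^32 ≡ 540^2 = 291600 ≡ 1565 (mod 3053)
12^64 ≡ 1565^2 = 2449225 ≡ 719 (mod 3053)
12^128 ≡ 719^2 = 516961 ≡ 1004 (mod 3053)
12^256 ≡ 1004^2 = 1008016 ≡ 526 (mod 3053)
12^512 ≡ 526^2 = 276676 ≡ 1906 (mod 3053)
12^1024 ≡ 1906^2 = 3632836 ≡ 2819 (mod 3053)
12^2048 ≡ 2819^2 = 7946761 ≡ 2855 (mod 3053)
3052 = 2048 + 512 + 256 + 128 + 64 + 32 + 8 + 4 in binary powers of 2.
So 12^3052 ≡ 2855 · 1906 · 526 · 1004 · 719 · 1565 · 229 · 2418 ≡ 522 (mod 3053).
Since 522 ≠ 1, base 12 is a Fermat witness: 3053 is composite.

522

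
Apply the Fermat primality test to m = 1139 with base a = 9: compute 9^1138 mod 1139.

9^1 ≡ 9 (mod 1139)
9^2 ≡ 9^2 = 81 ≡ 81 (mod 1139)
9^4 ≡ 81^2 = 6561 ≡ 866 (mod 1139)
9^8 ≡ 866^2 = 749956 ≡ 494 (mod 1139)
9^16 ≡ 494^2 = 244036 ≡ 290 (mod 1139)
9^32 ≡ 290^2 = 84100 ≡ 953 (mod 1139)
9^64 ≡ 953^2 = 908209 ≡ 426 (mod 1139)
9^128 ≡ 426^2 = 181476 ≡ 375 (mod 1139)
9^256 ≡ 375^2 = 140625 ≡ 528 (mod 1139)
9^512 ≡ 528^2 = 278784 ≡ 868 (mod 1139)
9^1024 ≡ 868^2 = 753424 ≡ 545 (mod 1139)
1138 = 1024 + 64 + 32 + 16 + 2 in binary powers of 2.
So 9^1138 ≡ 545 · 426 · 953 · 290 · 81 ≡ 625 (mod 1139).
Since 625 ≠ 1, base 9 is a Fermat witness: 1139 is composite.

625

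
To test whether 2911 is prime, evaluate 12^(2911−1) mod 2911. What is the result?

2533

12^1 ≡ 12 (mod 2911)
12^2 ≡ 12^2 = 144 ≡ 144 (mod 2911)
12^4 ≡ 144^2 = 20736 ≡ 359 (mod 2911)
12^8 ≡ 359^2 = 128881 ≡ 797 (mod 2911)
12^16 ≡ 797^2 = 635209 ≡ 611 (mod 2911)
12^32 ≡ 611^2 = 373321 ≡ 713 (mod 2911)
12^64 ≡ 713^2 = 508369 ≡ 1855 (mod 2911)
12^128 ≡ 1855^2 = 3441025 ≡ 223 (mod 2911)
12^256 ≡ 223^2 = 49729 ≡ 242 (mod 2911)
12^512 ≡ 242^2 = 58564 ≡ 344 (mod 2911)
12^1024 ≡ 344^2 = 118336 ≡ 1896 (mod 2911)
12^2048 ≡ 1896^2 = 3594816 ≡ 2642 (mod 2911)
2910 = 2048 + 512 + 256 + 64 + 16 + 8 + 4 + 2 in binary powers of 2.
So 12^2910 ≡ 2642 · 344 · 242 · 1855 · 611 · 797 · 359 · 144 ≡ 2533 (mod 2911).
Since 2533 ≠ 1, base 12 is a Fermat witness: 2911 is composite.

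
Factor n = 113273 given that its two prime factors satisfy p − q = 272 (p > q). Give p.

Since p = q + 272, we have 113273 = q(q + 272), so q² + 272q − 113273 = 0.
Discriminant: 272² + 4·113273 = 73984 + 453092 = 527076; √527076 = 726.
q = (−272 + 726)/2 = 227, and p = q + 272 = 499.
Check: 227 · 499 = 113273.

499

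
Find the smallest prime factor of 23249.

23249 is odd.
Digit sum 20, not divisible by 3.
Ends in 9: not divisible by 5.
7: 23249 = 7·3321 + 2
11: 23249 = 11·2113 + 6
13: 23249 = 13·1788 + 5
17: 23249 = 17·1367 + 10
19: 23249 = 19·1223 + 12
23: 23249 = 23·1010 + 19
29: 23249 = 29·801 + 20
31: 23249 = 31·749 + 30
37: 23249 = 37·628 + 13
41: 23249 = 41·567 + 2
43: 23249 = 43·540 + 29
47: 23249 = 47·494 + 31
53: 23249 = 53·438 + 35
59: 23249 = 59·394 + 3
61: 23249 = 61·381 + 8
67: 23249 = 67·347

67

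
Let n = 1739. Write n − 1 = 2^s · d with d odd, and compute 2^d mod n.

1623

1739 − 1 = 1738 = 2^1 · 869, so d = 869.
2^1 ≡ 2 (mod 1739)
2^2 ≡ 2^2 = 4 ≡ 4 (mod 1739)
2^4 ≡ 4^2 = 16 ≡ 16 (mod 1739)
2^8 ≡ 16^2 = 256 ≡ 256 (mod 1739)
2^16 ≡ 256^2 = 65536 ≡ 1193 (mod 1739)
2^32 ≡ 1193^2 = 1423249 ≡ 747 (mod 1739)
2^64 ≡ 747^2 = 558009 ≡ 1529 (mod 1739)
2^128 ≡ 1529^2 = 2337841 ≡ 625 (mod 1739)
2^256 ≡ 625^2 = 390625 ≡ 1089 (mod 1739)
2^512 ≡ 1089^2 = 1185921 ≡ 1662 (mod 1739)
869 = 512 + 256 + 64 + 32 + 4 + 1 in binary powers of 2.
So 2^869 ≡ 1662 · 1089 · 1529 · 747 · 16 · 2 ≡ 1623 (mod 1739).
Squaring chain: 1623; never reaches −1, so base 2 is a Miller–Rabin witness that 1739 is composite.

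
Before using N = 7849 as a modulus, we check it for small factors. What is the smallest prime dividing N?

7849 is odd.
Digit sum 28, not divisible by 3.
Ends in 9: not divisible by 5.
7: 7849 = 7·1121 + 2
11: 7849 = 11·713 + 6
13: 7849 = 13·603 + 10
17: 7849 = 17·461 + 12
19: 7849 = 19·413 + 2
23: 7849 = 23·341 + 6
29: 7849 = 29·270 + 19
31: 7849 = 31·253 + 6
37: 7849 = 37·212 + 5
41: 7849 = 41·191 + 18
43: 7849 = 43·182 + 23
47: 7849 = 47·167

47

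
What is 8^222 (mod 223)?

8^1 ≡ 8 (mod 223)
8^2 ≡ 8^2 = 64 ≡ 64 (mod 223)
8^4 ≡ 64^2 = 4096 ≡ 82 (mod 223)
8^8 ≡ 82^2 = 6724 ≡ 34 (mod 223)
8^16 ≡ 34^2 = 1156 ≡ 41 (mod 223)
8^32 ≡ 41^2 = 1681 ≡ 120 (mod 223)
8^64 ≡ 120^2 = 14400 ≡ 128 (mod 223)
8^128 ≡ 128^2 = 16384 ≡ 105 (mod 223)
222 = 128 + 64 + 16 + 8 + 4 + 2 in binary powers of 2.
So 8^222 ≡ 105 · 128 · 41 · 34 · 82 · 64 ≡ 1 (mod 223).
Since the result is 1, base 8 gives no evidence that 223 is composite.

1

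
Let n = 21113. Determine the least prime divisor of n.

43

21113 is odd.
Digit sum 8, not divisible by 3.
Ends in 3: not divisible by 5.
7: 21113 = 7·3016 + 1
11: 21113 = 11·1919 + 4
13: 21113 = 13·1624 + 1
17: 21113 = 17·1241 + 16
19: 21113 = 19·1111 + 4
23: 21113 = 23·917 + 22
29: 21113 = 29·728 + 1
31: 21113 = 31·681 + 2
37: 21113 = 37·570 + 23
41: 21113 = 41·514 + 39
43: 21113 = 43·491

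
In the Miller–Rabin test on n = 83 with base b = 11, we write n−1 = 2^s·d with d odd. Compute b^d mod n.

1

83 − 1 = 82 = 2^1 · 41, so d = 41.
11^1 ≡ 11 (mod 83)
11^2 ≡ 11^2 = 121 ≡ 38 (mod 83)
11^4 ≡ 38^2 = 1444 ≡ 33 (mod 83)
11^8 ≡ 33^2 = 1089 ≡ 10 (mod 83)
11^16 ≡ 10^2 = 100 ≡ 17 (mod 83)
11^32 ≡ 17^2 = 289 ≡ 40 (mod 83)
41 = 32 + 8 + 1 in binary powers of 2.
So 11^41 ≡ 40 · 10 · 11 ≡ 1 (mod 83).
Since 11^d ≡ 1 (mod 83), base 11 does not prove 83 composite.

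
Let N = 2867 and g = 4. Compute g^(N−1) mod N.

4^1 ≡ 4 (mod 2867)
4^2 ≡ 4^2 = 16 ≡ 16 (mod 2867)
4^4 ≡ 16^2 = 256 ≡ 256 (mod 2867)
4^8 ≡ 256^2 = 65536 ≡ 2462 (mod 2867)
4^16 ≡ 2462^2 = 6061444 ≡ 606 (mod 2867)
4^32 ≡ 606^2 = 367236 ≡ 260 (mod 2867)
4^64 ≡ 260^2 = 67600 ≡ 1659 (mod 2867)
4^128 ≡ 1659^2 = 2752281 ≡ 2828 (mod 2867)
4^256 ≡ 2828^2 = 7997584 ≡ 1521 (mod 2867)
4^512 ≡ 1521^2 = 2313441 ≡ 2639 (mod 2867)
4^1024 ≡ 2639^2 = 6964321 ≡ 378 (mod 2867)
4^2048 ≡ 378^2 = 142884 ≡ 2401 (mod 2867)
2866 = 2048 + 512 + 256 + 32 + 16 + 2 in binary powers of 2.
So 4^2866 ≡ 2401 · 2639 · 1521 · 260 · 606 · 16 ≡ 972 (mod 2867).
Since 972 ≠ 1, base 4 is a Fermat witness: 2867 is composite.

972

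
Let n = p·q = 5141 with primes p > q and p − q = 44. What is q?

53

Since p = q + 44, we have 5141 = q(q + 44), so q² + 44q − 5141 = 0.
Discriminant: 44² + 4·5141 = 1936 + 20564 = 22500; √22500 = 150.
q = (−44 + 150)/2 = 53, and p = q + 44 = 97.
Check: 53 · 97 = 5141.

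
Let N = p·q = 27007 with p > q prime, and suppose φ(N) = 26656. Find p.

239

φ(n) = (p−1)(q−1) = n − (p+q) + 1, so p + q = 27007 − 26656 + 1 = 352.
p and q are the roots of t² − 352t + 27007 = 0.
Discriminant: 352² − 4·27007 = 123904 − 108028 = 15876; √15876 = 126.
q = (352 − 126)/2 = 113, p = (352 + 126)/2 = 239.
Check: 113 · 239 = 27007.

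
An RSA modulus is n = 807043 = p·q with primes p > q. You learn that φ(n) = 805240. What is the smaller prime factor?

821

φ(n) = (p−1)(q−1) = n − (p+q) + 1, so p + q = 807043 − 805240 + 1 = 1804.
p and q are the roots of t² − 1804t + 807043 = 0.
Discriminant: 1804² − 4·807043 = 3254416 − 3228172 = 26244; √26244 = 162.
q = (1804 − 162)/2 = 821, p = (1804 + 162)/2 = 983.
Check: 821 · 983 = 807043.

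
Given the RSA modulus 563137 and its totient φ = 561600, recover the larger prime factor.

937

φ(n) = (p−1)(q−1) = n − (p+q) + 1, so p + q = 563137 − 561600 + 1 = 1538.
p and q are the roots of t² − 1538t + 563137 = 0.
Discriminant: 1538² − 4·563137 = 2365444 − 2252548 = 112896; √112896 = 336.
q = (1538 − 336)/2 = 601, p = (1538 + 336)/2 = 937.
Check: 601 · 937 = 563137.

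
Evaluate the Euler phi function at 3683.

3528

Factor: 3683 = 29 · 127.
φ(3683) = (29−1) · (127−1) = 28 · 126 = 3528.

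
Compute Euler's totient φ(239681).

Factor: 239681 = 13 · 103 · 179.
φ(239681) = (13−1) · (103−1) · (179−1) = 12 · 102 · 178 = 217872.

217872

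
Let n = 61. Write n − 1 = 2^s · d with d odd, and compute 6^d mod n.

61 − 1 = 60 = 2^2 · 15, so d = 15.
6^1 ≡ 6 (mod 61)
6^2 ≡ 6^2 = 36 ≡ 36 (mod 61)
6^4 ≡ 36^2 = 1296 ≡ 15 (mod 61)
6^8 ≡ 15^2 = 225 ≡ 42 (mod 61)
15 = 8 + 4 + 2 + 1 in binary powers of 2.
So 6^15 ≡ 42 · 15 · 36 · 6 ≡ 50 (mod 61).
Squaring chain: 50 → 60; reaches −1, so base 6 does not prove 61 composite.

50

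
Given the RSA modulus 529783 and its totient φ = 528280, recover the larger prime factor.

941

φ(n) = (p−1)(q−1) = n − (p+q) + 1, so p + q = 529783 − 528280 + 1 = 1504.
p and q are the roots of t² − 1504t + 529783 = 0.
Discriminant: 1504² − 4·529783 = 2262016 − 2119132 = 142884; √142884 = 378.
q = (1504 − 378)/2 = 563, p = (1504 + 378)/2 = 941.
Check: 563 · 941 = 529783.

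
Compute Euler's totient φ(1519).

1260

Factor: 1519 = 7^2 · 31.
φ(1519) = 7^1·(7−1) · (31−1) = 42 · 30 = 1260.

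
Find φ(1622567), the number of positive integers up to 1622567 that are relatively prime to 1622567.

Factor: 1622567 = 83 · 113 · 173.
φ(1622567) = (83−1) · (113−1) · (173−1) = 82 · 112 · 172 = 1579648.

1579648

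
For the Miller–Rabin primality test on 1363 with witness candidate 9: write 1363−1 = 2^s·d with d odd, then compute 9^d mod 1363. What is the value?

760

1363 − 1 = 1362 = 2^1 · 681, so d = 681.
9^1 ≡ 9 (mod 1363)
9^2 ≡ 9^2 = 81 ≡ 81 (mod 1363)
9^4 ≡ 81^2 = 6561 ≡ 1109 (mod 1363)
9^8 ≡ 1109^2 = 1229881 ≡ 455 (mod 1363)
9^16 ≡ 455^2 = 207025 ≡ 1212 (mod 1363)
9^32 ≡ 1212^2 = 1468944 ≡ 993 (mod 1363)
9^64 ≡ 993^2 = 986049 ≡ 600 (mod 1363)
9^128 ≡ 600^2 = 360000 ≡ 168 (mod 1363)
9^256 ≡ 168^2 = 28224 ≡ 964 (mod 1363)
9^512 ≡ 964^2 = 929296 ≡ 1093 (mod 1363)
681 = 512 + 128 + 32 + 8 + 1 in binary powers of 2.
So 9^681 ≡ 1093 · 168 · 993 · 455 · 9 ≡ 760 (mod 1363).
Squaring chain: 760; never reaches −1, so base 9 is a Miller–Rabin witness that 1363 is composite.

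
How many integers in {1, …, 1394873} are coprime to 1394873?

1354320

Factor: 1394873 = 67 · 109 · 191.
φ(1394873) = (67−1) · (109−1) · (191−1) = 66 · 108 · 190 = 1354320.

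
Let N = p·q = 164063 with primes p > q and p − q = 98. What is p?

457

Since p = q + 98, we have 164063 = q(q + 98), so q² + 98q − 164063 = 0.
Discriminant: 98² + 4·164063 = 9604 + 656252 = 665856; √665856 = 816.
q = (−98 + 816)/2 = 359, and p = q + 98 = 457.
Check: 359 · 457 = 164063.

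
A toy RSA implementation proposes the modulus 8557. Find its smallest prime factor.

43

8557 is odd.
Digit sum 25, not divisible by 3.
Ends in 7: not divisible by 5.
7: 8557 = 7·1222 + 3
11: 8557 = 11·777 + 10
13: 8557 = 13·658 + 3
17: 8557 = 17·503 + 6
19: 8557 = 19·450 + 7
23: 8557 = 23·372 + 1
29: 8557 = 29·295 + 2
31: 8557 = 31·276 + 1
37: 8557 = 37·231 + 10
41: 8557 = 41·208 + 29
43: 8557 = 43·199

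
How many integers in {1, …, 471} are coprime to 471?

Factor: 471 = 3 · 157.
φ(471) = (3−1) · (157−1) = 2 · 156 = 312.

312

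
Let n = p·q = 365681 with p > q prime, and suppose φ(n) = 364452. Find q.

503

φ(n) = (p−1)(q−1) = n − (p+q) + 1, so p + q = 365681 − 364452 + 1 = 1230.
p and q are the roots of t² − 1230t + 365681 = 0.
Discriminant: 1230² − 4·365681 = 1512900 − 1462724 = 50176; √50176 = 224.
q = (1230 − 224)/2 = 503, p = (1230 + 224)/2 = 727.
Check: 503 · 727 = 365681.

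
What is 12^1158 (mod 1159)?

20

12^1 ≡ 12 (mod 1159)
12^2 ≡ 12^2 = 144 ≡ 144 (mod 1159)
12^4 ≡ 144^2 = 20736 ≡ 1033 (mod 1159)
12^8 ≡ 1033^2 = 1067089 ≡ 809 (mod 1159)
12^16 ≡ 809^2 = 654481 ≡ 805 (mod 1159)
12^32 ≡ 805^2 = 648025 ≡ 144 (mod 1159)
12^64 ≡ 144^2 = 20736 ≡ 1033 (mod 1159)
12^128 ≡ 1033^2 = 1067089 ≡ 809 (mod 1159)
12^256 ≡ 809^2 = 654481 ≡ 805 (mod 1159)
12^512 ≡ 805^2 = 648025 ≡ 144 (mod 1159)
12^1024 ≡ 144^2 = 20736 ≡ 1033 (mod 1159)
1158 = 1024 + 128 + 4 + 2 in binary powers of 2.
So 12^1158 ≡ 1033 · 809 · 1033 · 144 ≡ 20 (mod 1159).
Since 20 ≠ 1, base 12 is a Fermat witness: 1159 is composite.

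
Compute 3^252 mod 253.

3^1 ≡ 3 (mod 253)
3^2 ≡ 3^2 = 9 ≡ 9 (mod 253)
3^4 ≡ 9^2 = 81 ≡ 81 (mod 253)
3^8 ≡ 81^2 = 6561 ≡ 236 (mod 253)
3^16 ≡ 236^2 = 55696 ≡ 36 (mod 253)
3^32 ≡ 36^2 = 1296 ≡ 31 (mod 253)
3^64 ≡ 31^2 = 961 ≡ 202 (mod 253)
3^128 ≡ 202^2 = 40804 ≡ 71 (mod 253)
252 = 128 + 64 + 32 + 16 + 8 + 4 in binary powers of 2.
So 3^252 ≡ 71 · 202 · 31 · 36 · 236 · 81 ≡ 31 (mod 253).
Since 31 ≠ 1, base 3 is a Fermat witness: 253 is composite.

31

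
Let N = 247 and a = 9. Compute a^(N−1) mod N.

235

9^1 ≡ 9 (mod 247)
9^2 ≡ 9^2 = 81 ≡ 81 (mod 247)
9^4 ≡ 81^2 = 6561 ≡ 139 (mod 247)
9^8 ≡ 139^2 = 19321 ≡ 55 (mod 247)
9^16 ≡ 55^2 = 3025 ≡ 61 (mod 247)
9^32 ≡ 61^2 = 3721 ≡ 16 (mod 247)
9^64 ≡ 16^2 = 256 ≡ 9 (mod 247)
9^128 ≡ 9^2 = 81 ≡ 81 (mod 247)
246 = 128 + 64 + 32 + 16 + 4 + 2 in binary powers of 2.
So 9^246 ≡ 81 · 9 · 16 · 61 · 139 · 81 ≡ 235 (mod 247).
Since 235 ≠ 1, base 9 is a Fermat witness: 247 is composite.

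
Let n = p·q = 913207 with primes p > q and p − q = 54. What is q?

929

Since p = q + 54, we have 913207 = q(q + 54), so q² + 54q − 913207 = 0.
Discriminant: 54² + 4·913207 = 2916 + 3652828 = 3655744; √3655744 = 1912.
q = (−54 + 1912)/2 = 929, and p = q + 54 = 983.
Check: 929 · 983 = 913207.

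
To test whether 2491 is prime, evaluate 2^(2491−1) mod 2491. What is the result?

2414

2^1 ≡ 2 (mod 2491)
2^2 ≡ 2^2 = 4 ≡ 4 (mod 2491)
2^4 ≡ 4^2 = 16 ≡ 16 (mod 2491)
2^8 ≡ 16^2 = 256 ≡ 256 (mod 2491)
2^16 ≡ 256^2 = 65536 ≡ 770 (mod 2491)
2^32 ≡ 770^2 = 592900 ≡ 42 (mod 2491)
2^64 ≡ 42^2 = 1764 ≡ 1764 (mod 2491)
2^128 ≡ 1764^2 = 3111696 ≡ 437 (mod 2491)
2^256 ≡ 437^2 = 190969 ≡ 1653 (mod 2491)
2^512 ≡ 1653^2 = 2732409 ≡ 2273 (mod 2491)
2^1024 ≡ 2273^2 = 5166529 ≡ 195 (mod 2491)
2^2048 ≡ 195^2 = 38025 ≡ 660 (mod 2491)
2490 = 2048 + 256 + 128 + 32 + 16 + 8 + 2 in binary powers of 2.
So 2^2490 ≡ 660 · 1653 · 437 · 42 · 770 · 256 · 4 ≡ 2414 (mod 2491).
Since 2414 ≠ 1, base 2 is a Fermat witness: 2491 is composite.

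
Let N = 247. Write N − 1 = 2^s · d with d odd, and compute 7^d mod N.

247 − 1 = 246 = 2^1 · 123, so d = 123.
7^1 ≡ 7 (mod 247)
7^2 ≡ 7^2 = 49 ≡ 49 (mod 247)
7^4 ≡ 49^2 = 2401 ≡ 178 (mod 247)
7^8 ≡ 178^2 = 31684 ≡ 68 (mod 247)
7^16 ≡ 68^2 = 4624 ≡ 178 (mod 247)
7^32 ≡ 178^2 = 31684 ≡ 68 (mod 247)
7^64 ≡ 68^2 = 4624 ≡ 178 (mod 247)
123 = 64 + 32 + 16 + 8 + 2 + 1 in binary powers of 2.
So 7^123 ≡ 178 · 68 · 178 · 68 · 49 · 7 ≡ 96 (mod 247).
Squaring chain: 96; never reaches −1, so base 7 is a Miller–Rabin witness that 247 is composite.

96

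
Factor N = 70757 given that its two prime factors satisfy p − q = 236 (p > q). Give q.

173

Since p = q + 236, we have 70757 = q(q + 236), so q² + 236q − 70757 = 0.
Discriminant: 236² + 4·70757 = 55696 + 283028 = 338724; √338724 = 582.
q = (−236 + 582)/2 = 173, and p = q + 236 = 409.
Check: 173 · 409 = 70757.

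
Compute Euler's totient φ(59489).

Factor: 59489 = 19 · 31 · 101.
φ(59489) = (19−1) · (31−1) · (101−1) = 18 · 30 · 100 = 54000.

54000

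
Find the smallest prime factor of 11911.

11911 is odd.
Digit sum 13, not divisible by 3.
Ends in 1: not divisible by 5.
7: 11911 = 7·1701 + 4
11: 11911 = 11·1082 + 9
13: 11911 = 13·916 + 3
17: 11911 = 17·700 + 11
19: 11911 = 19·626 + 17
23: 11911 = 23·517 + 20
29: 11911 = 29·410 + 21
31: 11911 = 31·384 + 7
37: 11911 = 37·321 + 34
41: 11911 = 41·290 + 21
43: 11911 = 43·277

43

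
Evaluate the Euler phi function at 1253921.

1216512

Factor: 1253921 = 73 · 89 · 193.
φ(1253921) = (73−1) · (89−1) · (193−1) = 72 · 88 · 192 = 1216512.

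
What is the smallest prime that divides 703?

703 is odd.
Digit sum 10, not divisible by 3.
Ends in 3: not divisible by 5.
7: 703 = 7·100 + 3
11: 703 = 11·63 + 10
13: 703 = 13·54 + 1
17: 703 = 17·41 + 6
19: 703 = 19·37

19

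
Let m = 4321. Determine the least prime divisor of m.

4321 is odd.
Digit sum 10, not divisible by 3.
Ends in 1: not divisible by 5.
7: 4321 = 7·617 + 2
11: 4321 = 11·392 + 9
13: 4321 = 13·332 + 5
17: 4321 = 17·254 + 3
19: 4321 = 19·227 + 8
23: 4321 = 23·187 + 20
29: 4321 = 29·149

29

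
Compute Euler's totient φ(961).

Factor: 961 = 31^2.
φ(961) = 31^1·(31−1) = 930.

930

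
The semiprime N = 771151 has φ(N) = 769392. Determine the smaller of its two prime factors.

φ(n) = (p−1)(q−1) = n − (p+q) + 1, so p + q = 771151 − 769392 + 1 = 1760.
p and q are the roots of t² − 1760t + 771151 = 0.
Discriminant: 1760² − 4·771151 = 3097600 − 3084604 = 12996; √12996 = 114.
q = (1760 − 114)/2 = 823, p = (1760 + 114)/2 = 937.
Check: 823 · 937 = 771151.

823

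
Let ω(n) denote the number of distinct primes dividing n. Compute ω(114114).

114114 = 2 · 57057
57057 = 3 · 19019
19019 = 7 · 2717
2717 = 11 · 247
247 = 13 · 19
114114 = 2 · 3 · 7 · 11 · 13 · 19, which has 6 distinct prime factors.

6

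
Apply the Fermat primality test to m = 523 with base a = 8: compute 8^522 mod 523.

8^1 ≡ 8 (mod 523)
8^2 ≡ 8^2 = 64 ≡ 64 (mod 523)
8^4 ≡ 64^2 = 4096 ≡ 435 (mod 523)
8^8 ≡ 435^2 = 189225 ≡ 422 (mod 523)
8^16 ≡ 422^2 = 178084 ≡ 264 (mod 523)
8^32 ≡ 264^2 = 69696 ≡ 137 (mod 523)
8^64 ≡ 137^2 = 18769 ≡ 464 (mod 523)
8^128 ≡ 464^2 = 215296 ≡ 343 (mod 523)
8^256 ≡ 343^2 = 117649 ≡ 497 (mod 523)
8^512 ≡ 497^2 = 247009 ≡ 153 (mod 523)
522 = 512 + 8 + 2 in binary powers of 2.
So 8^522 ≡ 153 · 422 · 64 ≡ 1 (mod 523).
Since the result is 1, base 8 gives no evidence that 523 is composite.

1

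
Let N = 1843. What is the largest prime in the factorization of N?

97

1843 = 19 · 97
97 is prime.
So 1843 = 19 · 97; the largest prime factor is 97.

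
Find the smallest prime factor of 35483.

7

35483 is odd.
Digit sum 23, not divisible by 3.
Ends in 3: not divisible by 5.
7: 35483 = 7·5069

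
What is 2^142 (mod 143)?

114

2^1 ≡ 2 (mod 143)
2^2 ≡ 2^2 = 4 ≡ 4 (mod 143)
2^4 ≡ 4^2 = 16 ≡ 16 (mod 143)
2^8 ≡ 16^2 = 256 ≡ 113 (mod 143)
2^16 ≡ 113^2 = 12769 ≡ 42 (mod 143)
2^32 ≡ 42^2 = 1764 ≡ 48 (mod 143)
2^64 ≡ 48^2 = 2304 ≡ 16 (mod 143)
2^128 ≡ 16^2 = 256 ≡ 113 (mod 143)
142 = 128 + 8 + 4 + 2 in binary powers of 2.
So 2^142 ≡ 113 · 113 · 16 · 4 ≡ 114 (mod 143).
Since 114 ≠ 1, base 2 is a Fermat witness: 143 is composite.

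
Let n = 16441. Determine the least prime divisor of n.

41

16441 is odd.
Digit sum 16, not divisible by 3.
Ends in 1: not divisible by 5.
7: 16441 = 7·2348 + 5
11: 16441 = 11·1494 + 7
13: 16441 = 13·1264 + 9
17: 16441 = 17·967 + 2
19: 16441 = 19·865 + 6
23: 16441 = 23·714 + 19
29: 16441 = 29·566 + 27
31: 16441 = 31·530 + 11
37: 16441 = 37·444 + 13
41: 16441 = 41·401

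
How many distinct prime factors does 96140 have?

96140 = 2^2 · 24035
24035 = 5 · 4807
4807 = 11 · 437
437 = 19 · 23
96140 = 2^2 · 5 · 11 · 19 · 23, which has 5 distinct prime factors.

5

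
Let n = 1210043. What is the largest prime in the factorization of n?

79

1210043 = 17 · 71179
71179 = 17 · 4187
4187 = 53 · 79
79 is prime.
So 1210043 = 17^2 · 53 · 79; the largest prime factor is 79.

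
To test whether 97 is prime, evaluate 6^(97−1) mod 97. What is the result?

1

6^1 ≡ 6 (mod 97)
6^2 ≡ 6^2 = 36 ≡ 36 (mod 97)
6^4 ≡ 36^2 = 1296 ≡ 35 (mod 97)
6^8 ≡ 35^2 = 1225 ≡ 61 (mod 97)
6^16 ≡ 61^2 = 3721 ≡ 35 (mod 97)
6^32 ≡ 35^2 = 1225 ≡ 61 (mod 97)
6^64 ≡ 61^2 = 3721 ≡ 35 (mod 97)
96 = 64 + 32 in binary powers of 2.
So 6^96 ≡ 35 · 61 ≡ 1 (mod 97).
Since the result is 1, base 6 gives no evidence that 97 is composite.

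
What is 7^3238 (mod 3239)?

7^1 ≡ 7 (mod 3239)
7^2 ≡ 7^2 = 49 ≡ 49 (mod 3239)
7^4 ≡ 49^2 = 2401 ≡ 2401 (mod 3239)
7^8 ≡ 2401^2 = 5764801 ≡ 2620 (mod 3239)
7^16 ≡ 2620^2 = 6864400 ≡ 959 (mod 3239)
7^32 ≡ 959^2 = 919681 ≡ 3044 (mod 3239)
7^64 ≡ 3044^2 = 9265936 ≡ 2396 (mod 3239)
7^128 ≡ 2396^2 = 5740816 ≡ 1308 (mod 3239)
7^256 ≡ 1308^2 = 1710864 ≡ 672 (mod 3239)
7^512 ≡ 672^2 = 451584 ≡ 1363 (mod 3239)
7^1024 ≡ 1363^2 = 1857769 ≡ 1822 (mod 3239)
7^2048 ≡ 1822^2 = 3319684 ≡ 2948 (mod 3239)
3238 = 2048 + 1024 + 128 + 32 + 4 + 2 in binary powers of 2.
So 7^3238 ≡ 2948 · 1822 · 1308 · 3044 · 2401 · 49 ≡ 1020 (mod 3239).
Since 1020 ≠ 1, base 7 is a Fermat witness: 3239 is composite.

1020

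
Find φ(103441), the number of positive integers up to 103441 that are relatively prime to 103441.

93312

Factor: 103441 = 13 · 73 · 109.
φ(103441) = (13−1) · (73−1) · (109−1) = 12 · 72 · 108 = 93312.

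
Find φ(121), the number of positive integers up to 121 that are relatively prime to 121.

Factor: 121 = 11^2.
φ(121) = 11^1·(11−1) = 110.

110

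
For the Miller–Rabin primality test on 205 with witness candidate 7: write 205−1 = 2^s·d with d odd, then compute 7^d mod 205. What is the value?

205 − 1 = 204 = 2^2 · 51, so d = 51.
7^1 ≡ 7 (mod 205)
7^2 ≡ 7^2 = 49 ≡ 49 (mod 205)
7^4 ≡ 49^2 = 2401 ≡ 146 (mod 205)
7^8 ≡ 146^2 = 21316 ≡ 201 (mod 205)
7^16 ≡ 201^2 = 40401 ≡ 16 (mod 205)
7^32 ≡ 16^2 = 256 ≡ 51 (mod 205)
51 = 32 + 16 + 2 + 1 in binary powers of 2.
So 7^51 ≡ 51 · 16 · 49 · 7 ≡ 63 (mod 205).
Squaring chain: 63 → 74; never reaches −1, so base 7 is a Miller–Rabin witness that 205 is composite.

63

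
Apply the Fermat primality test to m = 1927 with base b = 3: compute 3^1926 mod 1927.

3^1 ≡ 3 (mod 1927)
3^2 ≡ 3^2 = 9 ≡ 9 (mod 1927)
3^4 ≡ 9^2 = 81 ≡ 81 (mod 1927)
3^8 ≡ 81^2 = 6561 ≡ 780 (mod 1927)
3^16 ≡ 780^2 = 608400 ≡ 1395 (mod 1927)
3^32 ≡ 1395^2 = 1946025 ≡ 1682 (mod 1927)
3^64 ≡ 1682^2 = 2829124 ≡ 288 (mod 1927)
3^128 ≡ 288^2 = 82944 ≡ 83 (mod 1927)
3^256 ≡ 83^2 = 6889 ≡ 1108 (mod 1927)
3^512 ≡ 1108^2 = 1227664 ≡ 165 (mod 1927)
3^1024 ≡ 165^2 = 27225 ≡ 247 (mod 1927)
1926 = 1024 + 512 + 256 + 128 + 4 + 2 in binary powers of 2.
So 3^1926 ≡ 247 · 165 · 1108 · 83 · 81 · 9 ≡ 237 (mod 1927).
Since 237 ≠ 1, base 3 is a Fermat witness: 1927 is composite.

237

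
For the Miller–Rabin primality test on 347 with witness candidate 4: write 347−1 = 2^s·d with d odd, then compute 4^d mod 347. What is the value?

1

347 − 1 = 346 = 2^1 · 173, so d = 173.
4^1 ≡ 4 (mod 347)
4^2 ≡ 4^2 = 16 ≡ 16 (mod 347)
4^4 ≡ 16^2 = 256 ≡ 256 (mod 347)
4^8 ≡ 256^2 = 65536 ≡ 300 (mod 347)
4^16 ≡ 300^2 = 90000 ≡ 127 (mod 347)
4^32 ≡ 127^2 = 16129 ≡ 167 (mod 347)
4^64 ≡ 167^2 = 27889 ≡ 129 (mod 347)
4^128 ≡ 129^2 = 16641 ≡ 332 (mod 347)
173 = 128 + 32 + 8 + 4 + 1 in binary powers of 2.
So 4^173 ≡ 332 · 167 · 300 · 256 · 4 ≡ 1 (mod 347).
Since 4^d ≡ 1 (mod 347), base 4 does not prove 347 composite.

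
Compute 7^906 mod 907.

7^1 ≡ 7 (mod 907)
7^2 ≡ 7^2 = 49 ≡ 49 (mod 907)
7^4 ≡ 49^2 = 2401 ≡ 587 (mod 907)
7^8 ≡ 587^2 = 344569 ≡ 816 (mod 907)
7^16 ≡ 816^2 = 665856 ≡ 118 (mod 907)
7^32 ≡ 118^2 = 13924 ≡ 319 (mod 907)
7^64 ≡ 319^2 = 101761 ≡ 177 (mod 907)
7^128 ≡ 177^2 = 31329 ≡ 491 (mod 907)
7^256 ≡ 491^2 = 241081 ≡ 726 (mod 907)
7^512 ≡ 726^2 = 527076 ≡ 109 (mod 907)
906 = 512 + 256 + 128 + 8 + 2 in binary powers of 2.
So 7^906 ≡ 109 · 726 · 491 · 816 · 49 ≡ 1 (mod 907).
Since the result is 1, base 7 gives no evidence that 907 is composite.

1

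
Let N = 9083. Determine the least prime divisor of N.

31

9083 is odd.
Digit sum 20, not divisible by 3.
Ends in 3: not divisible by 5.
7: 9083 = 7·1297 + 4
11: 9083 = 11·825 + 8
13: 9083 = 13·698 + 9
17: 9083 = 17·534 + 5
19: 9083 = 19·478 + 1
23: 9083 = 23·394 + 21
29: 9083 = 29·313 + 6
31: 9083 = 31·293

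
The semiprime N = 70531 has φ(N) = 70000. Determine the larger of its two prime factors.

281

φ(n) = (p−1)(q−1) = n − (p+q) + 1, so p + q = 70531 − 70000 + 1 = 532.
p and q are the roots of t² − 532t + 70531 = 0.
Discriminant: 532² − 4·70531 = 283024 − 282124 = 900; √900 = 30.
q = (532 − 30)/2 = 251, p = (532 + 30)/2 = 281.
Check: 251 · 281 = 70531.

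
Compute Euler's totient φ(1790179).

Factor: 1790179 = 73 · 137 · 179.
φ(1790179) = (73−1) · (137−1) · (179−1) = 72 · 136 · 178 = 1742976.

1742976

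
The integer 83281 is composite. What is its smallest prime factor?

83281 is odd.
Digit sum 22, not divisible by 3.
Ends in 1: not divisible by 5.
7: 83281 = 7·11897 + 2
11: 83281 = 11·7571

11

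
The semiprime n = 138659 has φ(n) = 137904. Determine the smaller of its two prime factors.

313

φ(n) = (p−1)(q−1) = n − (p+q) + 1, so p + q = 138659 − 137904 + 1 = 756.
p and q are the roots of t² − 756t + 138659 = 0.
Discriminant: 756² − 4·138659 = 571536 − 554636 = 16900; √16900 = 130.
q = (756 − 130)/2 = 313, p = (756 + 130)/2 = 443.
Check: 313 · 443 = 138659.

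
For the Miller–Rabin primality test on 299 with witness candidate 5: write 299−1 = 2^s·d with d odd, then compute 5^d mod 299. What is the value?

299 − 1 = 298 = 2^1 · 149, so d = 149.
5^1 ≡ 5 (mod 299)
5^2 ≡ 5^2 = 25 ≡ 25 (mod 299)
5^4 ≡ 25^2 = 625 ≡ 27 (mod 299)
5^8 ≡ 27^2 = 729 ≡ 131 (mod 299)
5^16 ≡ 131^2 = 17161 ≡ 118 (mod 299)
5^32 ≡ 118^2 = 13924 ≡ 170 (mod 299)
5^64 ≡ 170^2 = 28900 ≡ 196 (mod 299)
5^128 ≡ 196^2 = 38416 ≡ 144 (mod 299)
149 = 128 + 16 + 4 + 1 in binary powers of 2.
So 5^149 ≡ 144 · 118 · 27 · 5 ≡ 291 (mod 299).
Squaring chain: 291; never reaches −1, so base 5 is a Miller–Rabin witness that 299 is composite.

291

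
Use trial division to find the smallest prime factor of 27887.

79

27887 is odd.
Digit sum 32, not divisible by 3.
Ends in 7: not divisible by 5.
7: 27887 = 7·3983 + 6
11: 27887 = 11·2535 + 2
13: 27887 = 13·2145 + 2
17: 27887 = 17·1640 + 7
19: 27887 = 19·1467 + 14
23: 27887 = 23·1212 + 11
29: 27887 = 29·961 + 18
31: 27887 = 31·899 + 18
37: 27887 = 37·753 + 26
41: 27887 = 41·680 + 7
43: 27887 = 43·648 + 23
47: 27887 = 47·593 + 16
53: 27887 = 53·526 + 9
59: 27887 = 59·472 + 39
61: 27887 = 61·457 + 10
67: 27887 = 67·416 + 15
71: 27887 = 71·392 + 55
73: 27887 = 73·382 + 1
79: 27887 = 79·353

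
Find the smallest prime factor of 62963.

62963 is odd.
Digit sum 26, not divisible by 3.
Ends in 3: not divisible by 5.
7: 62963 = 7·8994 + 5
11: 62963 = 11·5723 + 10
13: 62963 = 13·4843 + 4
17: 62963 = 17·3703 + 12
19: 62963 = 19·3313 + 16
23: 62963 = 23·2737 + 12
29: 62963 = 29·2171 + 4
31: 62963 = 31·2031 + 2
37: 62963 = 37·1701 + 26
41: 62963 = 41·1535 + 28
43: 62963 = 43·1464 + 11
47: 62963 = 47·1339 + 30
53: 62963 = 53·1187 + 52
59: 62963 = 59·1067 + 10
61: 62963 = 61·1032 + 11
67: 62963 = 67·939 + 50
71: 62963 = 71·886 + 57
73: 62963 = 73·862 + 37
79: 62963 = 79·797

79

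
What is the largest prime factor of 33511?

33511 = 23 · 1457
1457 = 31 · 47
47 is prime.
So 33511 = 23 · 31 · 47; the largest prime factor is 47.

47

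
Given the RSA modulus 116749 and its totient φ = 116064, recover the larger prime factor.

373

φ(n) = (p−1)(q−1) = n − (p+q) + 1, so p + q = 116749 − 116064 + 1 = 686.
p and q are the roots of t² − 686t + 116749 = 0.
Discriminant: 686² − 4·116749 = 470596 − 466996 = 3600; √3600 = 60.
q = (686 − 60)/2 = 313, p = (686 + 60)/2 = 373.
Check: 313 · 373 = 116749.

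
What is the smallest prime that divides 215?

5

215 is odd.
Digit sum 8, not divisible by 3.
Ends in 5: divisible by 5.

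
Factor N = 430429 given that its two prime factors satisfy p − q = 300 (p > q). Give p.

823

Since p = q + 300, we have 430429 = q(q + 300), so q² + 300q − 430429 = 0.
Discriminant: 300² + 4·430429 = 90000 + 1721716 = 1811716; √1811716 = 1346.
q = (−300 + 1346)/2 = 523, and p = q + 300 = 823.
Check: 523 · 823 = 430429.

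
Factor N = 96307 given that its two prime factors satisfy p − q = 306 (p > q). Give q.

Since p = q + 306, we have 96307 = q(q + 306), so q² + 306q − 96307 = 0.
Discriminant: 306² + 4·96307 = 93636 + 385228 = 478864; √478864 = 692.
q = (−306 + 692)/2 = 193, and p = q + 306 = 499.
Check: 193 · 499 = 96307.

193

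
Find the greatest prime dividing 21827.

73

21827 = 13 · 1679
1679 = 23 · 73
73 is prime.
So 21827 = 13 · 23 · 73; the largest prime factor is 73.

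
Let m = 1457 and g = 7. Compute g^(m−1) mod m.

1278

7^1 ≡ 7 (mod 1457)
7^2 ≡ 7^2 = 49 ≡ 49 (mod 1457)
7^4 ≡ 49^2 = 2401 ≡ 944 (mod 1457)
7^8 ≡ 944^2 = 891136 ≡ 909 (mod 1457)
7^16 ≡ 909^2 = 826281 ≡ 162 (mod 1457)
7^32 ≡ 162^2 = 26244 ≡ 18 (mod 1457)
7^64 ≡ 18^2 = 324 ≡ 324 (mod 1457)
7^128 ≡ 324^2 = 104976 ≡ 72 (mod 1457)
7^256 ≡ 72^2 = 5184 ≡ 813 (mod 1457)
7^512 ≡ 813^2 = 660969 ≡ 948 (mod 1457)
7^1024 ≡ 948^2 = 898704 ≡ 1192 (mod 1457)
1456 = 1024 + 256 + 128 + 32 + 16 in binary powers of 2.
So 7^1456 ≡ 1192 · 813 · 72 · 18 · 162 ≡ 1278 (mod 1457).
Since 1278 ≠ 1, base 7 is a Fermat witness: 1457 is composite.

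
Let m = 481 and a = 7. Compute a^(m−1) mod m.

7^1 ≡ 7 (mod 481)
7^2 ≡ 7^2 = 49 ≡ 49 (mod 481)
7^4 ≡ 49^2 = 2401 ≡ 477 (mod 481)
7^8 ≡ 477^2 = 227529 ≡ 16 (mod 481)
7^16 ≡ 16^2 = 256 ≡ 256 (mod 481)
7^32 ≡ 256^2 = 65536 ≡ 120 (mod 481)
7^64 ≡ 120^2 = 14400 ≡ 451 (mod 481)
7^128 ≡ 451^2 = 203401 ≡ 419 (mod 481)
7^256 ≡ 419^2 = 175561 ≡ 477 (mod 481)
480 = 256 + 128 + 64 + 32 in binary powers of 2.
So 7^480 ≡ 477 · 419 · 451 · 120 ≡ 417 (mod 481).
Since 417 ≠ 1, base 7 is a Fermat witness: 481 is composite.

417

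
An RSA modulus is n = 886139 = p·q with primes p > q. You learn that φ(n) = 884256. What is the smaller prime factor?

907

φ(n) = (p−1)(q−1) = n − (p+q) + 1, so p + q = 886139 − 884256 + 1 = 1884.
p and q are the roots of t² − 1884t + 886139 = 0.
Discriminant: 1884² − 4·886139 = 3549456 − 3544556 = 4900; √4900 = 70.
q = (1884 − 70)/2 = 907, p = (1884 + 70)/2 = 977.
Check: 907 · 977 = 886139.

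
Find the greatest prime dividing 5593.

47

5593 = 7 · 799
799 = 17 · 47
47 is prime.
So 5593 = 7 · 17 · 47; the largest prime factor is 47.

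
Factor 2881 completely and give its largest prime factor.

67

2881 = 43 · 67
67 is prime.
So 2881 = 43 · 67; the largest prime factor is 67.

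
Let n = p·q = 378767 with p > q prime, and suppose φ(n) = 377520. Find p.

727

φ(n) = (p−1)(q−1) = n − (p+q) + 1, so p + q = 378767 − 377520 + 1 = 1248.
p and q are the roots of t² − 1248t + 378767 = 0.
Discriminant: 1248² − 4·378767 = 1557504 − 1515068 = 42436; √42436 = 206.
q = (1248 − 206)/2 = 521, p = (1248 + 206)/2 = 727.
Check: 521 · 727 = 378767.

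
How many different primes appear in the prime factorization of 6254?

6254 = 2 · 3127
3127 = 53 · 59
6254 = 2 · 53 · 59, which has 3 distinct prime factors.

3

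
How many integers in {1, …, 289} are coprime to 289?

Factor: 289 = 17^2.
φ(289) = 17^1·(17−1) = 272.

272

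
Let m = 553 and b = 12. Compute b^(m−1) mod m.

337

12^1 ≡ 12 (mod 553)
12^2 ≡ 12^2 = 144 ≡ 144 (mod 553)
12^4 ≡ 144^2 = 20736 ≡ 275 (mod 553)
12^8 ≡ 275^2 = 75625 ≡ 417 (mod 553)
12^16 ≡ 417^2 = 173889 ≡ 247 (mod 553)
12^32 ≡ 247^2 = 61009 ≡ 179 (mod 553)
12^64 ≡ 179^2 = 32041 ≡ 520 (mod 553)
12^128 ≡ 520^2 = 270400 ≡ 536 (mod 553)
12^256 ≡ 536^2 = 287296 ≡ 289 (mod 553)
12^512 ≡ 289^2 = 83521 ≡ 18 (mod 553)
552 = 512 + 32 + 8 in binary powers of 2.
So 12^552 ≡ 18 · 179 · 417 ≡ 337 (mod 553).
Since 337 ≠ 1, base 12 is a Fermat witness: 553 is composite.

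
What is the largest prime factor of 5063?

83

5063 = 61 · 83
83 is prime.
So 5063 = 61 · 83; the largest prime factor is 83.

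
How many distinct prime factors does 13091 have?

3

13091 = 13 · 1007
1007 = 19 · 53
13091 = 13 · 19 · 53, which has 3 distinct prime factors.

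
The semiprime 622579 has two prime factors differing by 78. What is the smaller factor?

Since p = q + 78, we have 622579 = q(q + 78), so q² + 78q − 622579 = 0.
Discriminant: 78² + 4·622579 = 6084 + 2490316 = 2496400; √2496400 = 1580.
q = (−78 + 1580)/2 = 751, and p = q + 78 = 829.
Check: 751 · 829 = 622579.

751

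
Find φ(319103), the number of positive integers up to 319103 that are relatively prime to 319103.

302400

Factor: 319103 = 41 · 43 · 181.
φ(319103) = (41−1) · (43−1) · (181−1) = 40 · 42 · 180 = 302400.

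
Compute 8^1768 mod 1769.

8^1 ≡ 8 (mod 1769)
8^2 ≡ 8^2 = 64 ≡ 64 (mod 1769)
8^4 ≡ 64^2 = 4096 ≡ 558 (mod 1769)
8^8 ≡ 558^2 = 311364 ≡ 20 (mod 1769)
8^16 ≡ 20^2 = 400 ≡ 400 (mod 1769)
8^32 ≡ 400^2 = 160000 ≡ 790 (mod 1769)
8^64 ≡ 790^2 = 624100 ≡ 1412 (mod 1769)
8^128 ≡ 1412^2 = 1993744 ≡ 81 (mod 1769)
8^256 ≡ 81^2 = 6561 ≡ 1254 (mod 1769)
8^512 ≡ 1254^2 = 1572516 ≡ 1644 (mod 1769)
8^1024 ≡ 1644^2 = 2702736 ≡ 1473 (mod 1769)
1768 = 1024 + 512 + 128 + 64 + 32 + 8 in binary powers of 2.
So 8^1768 ≡ 1473 · 1644 · 81 · 1412 · 790 · 20 ≡ 935 (mod 1769).
Since 935 ≠ 1, base 8 is a Fermat witness: 1769 is composite.

935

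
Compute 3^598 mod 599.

1

3^1 ≡ 3 (mod 599)
3^2 ≡ 3^2 = 9 ≡ 9 (mod 599)
3^4 ≡ 9^2 = 81 ≡ 81 (mod 599)
3^8 ≡ 81^2 = 6561 ≡ 571 (mod 599)
3^16 ≡ 571^2 = 326041 ≡ 185 (mod 599)
3^32 ≡ 185^2 = 34225 ≡ 82 (mod 599)
3^64 ≡ 82^2 = 6724 ≡ 135 (mod 599)
3^128 ≡ 135^2 = 18225 ≡ 255 (mod 599)
3^256 ≡ 255^2 = 65025 ≡ 333 (mod 599)
3^512 ≡ 333^2 = 110889 ≡ 74 (mod 599)
598 = 512 + 64 + 16 + 4 + 2 in binary powers of 2.
So 3^598 ≡ 74 · 135 · 185 · 81 · 9 ≡ 1 (mod 599).
Since the result is 1, base 3 gives no evidence that 599 is composite.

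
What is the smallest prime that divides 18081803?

18081803 is odd.
Digit sum 29, not divisible by 3.
Ends in 3: not divisible by 5.
7: 18081803 = 7·2583114 + 5
11: 18081803 = 11·1643800 + 3
13: 18081803 = 13·1390907 + 12
17: 18081803 = 17·1063635 + 8
19: 18081803 = 19·951673 + 16
23: 18081803 = 23·786165 + 8
29: 18081803 = 29·623510 + 13
31: 18081803 = 31·583283 + 30
37: 18081803 = 37·488697 + 14
41: 18081803 = 41·441019 + 24
43: 18081803 = 43·420507 + 2
47: 18081803 = 47·384719 + 10
53: 18081803 = 53·341166 + 5
59: 18081803 = 59·306471 + 14
61: 18081803 = 61·296423

61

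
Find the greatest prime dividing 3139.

3139 = 43 · 73
73 is prime.
So 3139 = 43 · 73; the largest prime factor is 73.

73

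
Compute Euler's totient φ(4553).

4368

Factor: 4553 = 29 · 157.
φ(4553) = (29−1) · (157−1) = 28 · 156 = 4368.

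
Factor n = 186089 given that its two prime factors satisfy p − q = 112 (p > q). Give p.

491

Since p = q + 112, we have 186089 = q(q + 112), so q² + 112q − 186089 = 0.
Discriminant: 112² + 4·186089 = 12544 + 744356 = 756900; √756900 = 870.
q = (−112 + 870)/2 = 379, and p = q + 112 = 491.
Check: 379 · 491 = 186089.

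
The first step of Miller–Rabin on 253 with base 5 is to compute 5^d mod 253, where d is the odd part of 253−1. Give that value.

253 − 1 = 252 = 2^2 · 63, so d = 63.
5^1 ≡ 5 (mod 253)
5^2 ≡ 5^2 = 25 ≡ 25 (mod 253)
5^4 ≡ 25^2 = 625 ≡ 119 (mod 253)
5^8 ≡ 119^2 = 14161 ≡ 246 (mod 253)
5^16 ≡ 246^2 = 60516 ≡ 49 (mod 253)
5^32 ≡ 49^2 = 2401 ≡ 124 (mod 253)
63 = 32 + 16 + 8 + 4 + 2 + 1 in binary powers of 2.
So 5^63 ≡ 124 · 49 · 246 · 119 · 25 · 5 ≡ 191 (mod 253).
Squaring chain: 191 → 49; never reaches −1, so base 5 is a Miller–Rabin witness that 253 is composite.

191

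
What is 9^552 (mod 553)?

8

9^1 ≡ 9 (mod 553)
9^2 ≡ 9^2 = 81 ≡ 81 (mod 553)
9^4 ≡ 81^2 = 6561 ≡ 478 (mod 553)
9^8 ≡ 478^2 = 228484 ≡ 95 (mod 553)
9^16 ≡ 95^2 = 9025 ≡ 177 (mod 553)
9^32 ≡ 177^2 = 31329 ≡ 361 (mod 553)
9^64 ≡ 361^2 = 130321 ≡ 366 (mod 553)
9^128 ≡ 366^2 = 133956 ≡ 130 (mod 553)
9^256 ≡ 130^2 = 16900 ≡ 310 (mod 553)
9^512 ≡ 310^2 = 96100 ≡ 431 (mod 553)
552 = 512 + 32 + 8 in binary powers of 2.
So 9^552 ≡ 431 · 361 · 95 ≡ 8 (mod 553).
Since 8 ≠ 1, base 9 is a Fermat witness: 553 is composite.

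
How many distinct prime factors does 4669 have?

4669 = 7 · 667
667 = 23 · 29
4669 = 7 · 23 · 29, which has 3 distinct prime factors.

3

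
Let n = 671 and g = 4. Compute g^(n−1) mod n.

4^1 ≡ 4 (mod 671)
4^2 ≡ 4^2 = 16 ≡ 16 (mod 671)
4^4 ≡ 16^2 = 256 ≡ 256 (mod 671)
4^8 ≡ 256^2 = 65536 ≡ 449 (mod 671)
4^16 ≡ 449^2 = 201601 ≡ 301 (mod 671)
4^32 ≡ 301^2 = 90601 ≡ 16 (mod 671)
4^64 ≡ 16^2 = 256 ≡ 256 (mod 671)
4^128 ≡ 256^2 = 65536 ≡ 449 (mod 671)
4^256 ≡ 449^2 = 201601 ≡ 301 (mod 671)
4^512 ≡ 301^2 = 90601 ≡ 16 (mod 671)
670 = 512 + 128 + 16 + 8 + 4 + 2 in binary powers of 2.
So 4^670 ≡ 16 · 449 · 301 · 449 · 256 · 16 ≡ 474 (mod 671).
Since 474 ≠ 1, base 4 is a Fermat witness: 671 is composite.

474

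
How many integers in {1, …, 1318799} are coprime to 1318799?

1277536

Factor: 1318799 = 53 · 149 · 167.
φ(1318799) = (53−1) · (149−1) · (167−1) = 52 · 148 · 166 = 1277536.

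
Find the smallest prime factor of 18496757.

67

18496757 is odd.
Digit sum 47, not divisible by 3.
Ends in 7: not divisible by 5.
7: 18496757 = 7·2642393 + 6
11: 18496757 = 11·1681523 + 4
13: 18496757 = 13·1422827 + 6
17: 18496757 = 17·1088044 + 9
19: 18496757 = 19·973513 + 10
23: 18496757 = 23·804206 + 19
29: 18496757 = 29·637819 + 6
31: 18496757 = 31·596669 + 18
37: 18496757 = 37·499912 + 13
41: 18496757 = 41·451140 + 17
43: 18496757 = 43·430157 + 6
47: 18496757 = 47·393548 + 1
53: 18496757 = 53·348995 + 22
59: 18496757 = 59·313504 + 21
61: 18496757 = 61·303225 + 32
67: 18496757 = 67·276071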